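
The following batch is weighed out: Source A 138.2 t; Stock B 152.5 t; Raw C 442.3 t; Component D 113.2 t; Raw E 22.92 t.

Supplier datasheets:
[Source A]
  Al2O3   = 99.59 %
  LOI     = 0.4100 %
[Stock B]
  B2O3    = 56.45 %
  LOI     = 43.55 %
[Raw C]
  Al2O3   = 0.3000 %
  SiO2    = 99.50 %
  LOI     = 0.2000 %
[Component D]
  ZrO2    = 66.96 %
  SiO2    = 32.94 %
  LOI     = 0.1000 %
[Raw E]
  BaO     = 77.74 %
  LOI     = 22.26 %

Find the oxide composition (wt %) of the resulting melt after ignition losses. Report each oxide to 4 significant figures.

Rounding to four significant figures extends to every mid-chain value as displayed. The working math carries full precision at all times. Each reported number receives exactly one rounding — derived quantities, including ignition loss, the five compositions, net glass mass, the totals, the yield, are re-derived from the weighed amounts on 796.0 t of glass in full precision, as they appear in the problem or the answer.
Oxide-by-oxide delivered mass:
  Al2O3: 138.2·0.9959 + 442.3·0.003000 = 139.0 t
  B2O3: 152.5·0.5645 = 86.09 t
  ZrO2: 113.2·0.6696 = 75.80 t
  SiO2: 442.3·0.9950 + 113.2·0.3294 = 477.4 t
  BaO: 22.92·0.7774 = 17.82 t
LOI: 138.2·0.004100 + 152.5·0.4355 + 442.3·0.002000 + 113.2·0.001000 + 22.92·0.2226 = 73.08 t
Glass = total batch minus LOI = 869.1 − 73.08 = 796.0 t (consistent with Σ oxide mass)
wt %: oxide over glass, times 100

Glass mass = 796.0 t (batch 869.1 − LOI 73.08).
Composition: Al2O3 17.46%, B2O3 10.81%, ZrO2 9.522%, SiO2 59.97%, BaO 2.238%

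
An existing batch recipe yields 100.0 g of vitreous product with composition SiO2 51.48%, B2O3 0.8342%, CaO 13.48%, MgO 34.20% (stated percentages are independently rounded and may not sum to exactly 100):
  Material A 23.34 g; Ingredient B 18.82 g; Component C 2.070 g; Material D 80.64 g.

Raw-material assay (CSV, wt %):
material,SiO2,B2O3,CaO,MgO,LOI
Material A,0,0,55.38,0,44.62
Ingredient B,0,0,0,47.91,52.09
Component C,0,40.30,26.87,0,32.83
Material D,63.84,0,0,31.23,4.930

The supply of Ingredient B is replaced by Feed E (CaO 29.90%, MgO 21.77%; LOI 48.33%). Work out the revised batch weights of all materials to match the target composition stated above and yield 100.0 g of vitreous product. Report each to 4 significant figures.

Revised batch per 100.0 g vitreous product:
  Material A: 0.9755 g
  Feed E: 41.42 g
  Component C: 2.070 g
  Material D: 80.64 g
Total batch = 125.1 g; LOI loss = 25.11 g

All internal work runs at full float precision at every stage — in-progress results appear (rounded to 4 significant digits) in the printout. Each reported result includes exactly one rounding. Derived quantities are rebuilt using the weight values for 100.0 g of glass in full precision (totals, LOI, the yield, four oxide percentages, net glass mass), precisely as stated by the problem or answer text.
Target masses of each oxide per 100.0 g vitreous product:
  SiO2: 51.48% × 100.0 = 51.48 g
  B2O3: 0.8342% × 100.0 = 0.8342 g
  CaO: 13.48% × 100.0 = 13.48 g
  MgO: 34.20% × 100.0 = 34.20 g
A balance pass over the oxides, with the batch weights as given, per the basis as stated (each sum matches its target mass within answer rounding):
  SiO2: 80.64·0.6384 = 51.48 g (target 51.48 g)
  B2O3: 2.070·0.4030 = 0.8342 g (target 0.8342 g)
  CaO: 0.9755·0.5538 + 41.42·0.2990 + 2.070·0.2687 = 13.48 g (target 13.48 g)
  MgO: 41.42·0.2177 + 80.64·0.3123 = 34.20 g (target 34.20 g)
Glass-mass bookkeeping: net batch after ignition = 100.0 g (the targets, summed, come to 99.99 g; basis as stated: 100.0 g — differing by rounding only).
Total batch = Σ batch = 125.1 g; the LOI term Σ batch·LOI equals 25.11 g; as yield: glass ÷ batch → 79.93%.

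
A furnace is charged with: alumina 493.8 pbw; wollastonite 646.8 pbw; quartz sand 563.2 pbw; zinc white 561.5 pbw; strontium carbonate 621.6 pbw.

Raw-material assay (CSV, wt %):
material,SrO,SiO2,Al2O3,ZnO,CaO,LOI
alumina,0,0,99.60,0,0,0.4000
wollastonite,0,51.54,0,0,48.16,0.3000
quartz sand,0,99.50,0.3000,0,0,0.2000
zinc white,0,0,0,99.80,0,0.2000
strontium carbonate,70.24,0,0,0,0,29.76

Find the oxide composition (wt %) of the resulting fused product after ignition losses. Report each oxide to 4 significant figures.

Each numeric step holds full float precision from first step to last — intermediates are displayed, rounded to 4 significant digits, as written — a single rounding finalizes each reported value; the derived quantities (the yield, net glass mass, LOI, the five compositions, totals) are computed from the weighed amounts on 2696 pbw of glass in full float precision as quoted within question or answer.
Mass of each oxide from the mix:
  SrO: 621.6·0.7024 = 436.6 pbw
  SiO2: 646.8·0.5154 + 563.2·0.9950 = 893.7 pbw
  Al2O3: 493.8·0.9960 + 563.2·0.003000 = 493.5 pbw
  ZnO: 561.5·0.9980 = 560.4 pbw
  CaO: 646.8·0.4816 = 311.5 pbw
LOI: 493.8·0.004000 + 646.8·0.003000 + 563.2·0.002000 + 561.5·0.002000 + 621.6·0.2976 = 191.2 pbw
batch − LOI leaves glass = 2887 − 191.2 = 2696 pbw (matching Σ of the oxides)
oxide / glass × 100 gives the wt %

Glass mass = 2696 pbw (batch 2887 − LOI 191.2).
Composition: SrO 16.20%, SiO2 33.15%, Al2O3 18.31%, ZnO 20.79%, CaO 11.56%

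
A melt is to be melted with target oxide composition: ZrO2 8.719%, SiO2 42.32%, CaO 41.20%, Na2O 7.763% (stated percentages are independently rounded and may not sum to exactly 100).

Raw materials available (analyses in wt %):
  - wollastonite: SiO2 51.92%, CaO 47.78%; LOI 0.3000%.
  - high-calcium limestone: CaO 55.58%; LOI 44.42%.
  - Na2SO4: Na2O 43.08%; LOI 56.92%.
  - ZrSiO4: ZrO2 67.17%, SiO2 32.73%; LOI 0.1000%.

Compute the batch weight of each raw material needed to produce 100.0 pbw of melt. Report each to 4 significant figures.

Each numeric step carries full precision through every step — working values are displayed rounded to four significant digits between the steps — exactly one rounding goes into every reported number; the derived quantities, which include yield, glass mass, the four compositions, totals, LOI, are recomputed in full float precision, exactly as printed in the problem or answer text, starting from the weights per 100.0 pbw of glass.
The oxide mass targets at 100.0 pbw melt:
  ZrO2: 8.719% × 100.0 = 8.719 pbw
  SiO2: 42.32% × 100.0 = 42.32 pbw
  CaO: 41.20% × 100.0 = 41.20 pbw
  Na2O: 7.763% × 100.0 = 7.763 pbw
A balance pass over the oxides, with the batch weights as given, versus the basis set out (every target is met by its sum given rounding of the digits):
  ZrO2: 12.98·0.6717 = 8.719 pbw (target 8.719 pbw)
  SiO2: 73.33·0.5192 + 12.98·0.3273 = 42.32 pbw (target 42.32 pbw)
  CaO: 73.33·0.4778 + 11.09·0.5558 = 41.20 pbw (target 41.20 pbw)
  Na2O: 18.02·0.4308 = 7.763 pbw (target 7.763 pbw)
Glass-mass closure: net batch after ignition = 100.0 pbw (summing oxide targets gives 100.0 pbw; versus the stated basis of 100.0 pbw — gaps are rounding artifacts).
Batch grand total — Σ batch = 115.4 pbw; loss to ignition Σ batch·LOI = 15.42 pbw; the yield ratio, glass ÷ batch: 86.64%.

Batch per 100.0 pbw melt:
  wollastonite: 73.33 pbw
  high-calcium limestone: 11.09 pbw
  Na2SO4: 18.02 pbw
  ZrSiO4: 12.98 pbw
Total batch = 115.4 pbw; LOI loss = 15.42 pbw; yield = 86.64%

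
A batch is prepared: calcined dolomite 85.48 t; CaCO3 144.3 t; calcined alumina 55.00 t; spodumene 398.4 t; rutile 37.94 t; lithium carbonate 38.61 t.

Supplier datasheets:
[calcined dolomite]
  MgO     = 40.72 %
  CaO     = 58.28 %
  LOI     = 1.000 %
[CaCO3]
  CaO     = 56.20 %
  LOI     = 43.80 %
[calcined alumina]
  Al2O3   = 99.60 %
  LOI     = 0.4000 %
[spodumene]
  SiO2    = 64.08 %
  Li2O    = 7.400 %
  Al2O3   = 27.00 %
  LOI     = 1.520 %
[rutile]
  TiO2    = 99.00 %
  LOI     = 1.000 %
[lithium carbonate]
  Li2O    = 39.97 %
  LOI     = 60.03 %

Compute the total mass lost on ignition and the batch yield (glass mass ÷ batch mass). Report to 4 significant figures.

Full precision is carried from start to finish — in-progress results appear with 4-significant-figure rounding across the worked steps. A single rounding finalizes each reported number. All derived quantities (yield, glass mass, totals, ignition loss, six oxide percentages) are recomputed from the weighed amounts on 665.8 t of glass at exact precision, as set out in the problem or the answer.
Loss on ignition, line by line:
  calcined dolomite: 85.48 × 0.01000 = 0.8548 t
  CaCO3: 144.3 × 0.4380 = 63.20 t
  calcined alumina: 55.00 × 0.004000 = 0.2200 t
  spodumene: 398.4 × 0.01520 = 6.056 t
  rutile: 37.94 × 0.01000 = 0.3794 t
  lithium carbonate: 38.61 × 0.6003 = 23.18 t
Total LOI = 93.89 t
Glass = batch − LOI = 759.7 − 93.89 = 665.8 t

LOI loss = 93.89 t; glass = 665.8 t; yield = 87.64%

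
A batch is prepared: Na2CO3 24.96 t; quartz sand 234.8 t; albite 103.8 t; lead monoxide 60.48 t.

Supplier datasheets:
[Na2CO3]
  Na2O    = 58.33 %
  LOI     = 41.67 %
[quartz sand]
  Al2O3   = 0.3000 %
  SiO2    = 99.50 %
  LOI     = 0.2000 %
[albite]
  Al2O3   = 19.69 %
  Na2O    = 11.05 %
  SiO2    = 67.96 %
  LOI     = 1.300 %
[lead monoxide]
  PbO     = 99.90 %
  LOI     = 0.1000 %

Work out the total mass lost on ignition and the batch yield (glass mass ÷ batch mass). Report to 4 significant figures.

Values along the way are printed, rounded to four significant figures, alongside each step; all internal work maintains exact precision in every operation; exactly one rounding goes into every reported number — derived quantities are carried from the batch weights at 411.8 t of glass at exact precision (the totals, the four compositions, LOI, the yield, net glass mass) as quoted within the question or the answer.
Material-by-material LOI:
  Na2CO3: 24.96 × 0.4167 = 10.40 t
  quartz sand: 234.8 × 0.002000 = 0.4696 t
  albite: 103.8 × 0.01300 = 1.349 t
  lead monoxide: 60.48 × 0.001000 = 0.06048 t
Total LOI = 12.28 t
Glass = batch − LOI = 424.0 − 12.28 = 411.8 t

LOI loss = 12.28 t; glass = 411.8 t; yield = 97.10%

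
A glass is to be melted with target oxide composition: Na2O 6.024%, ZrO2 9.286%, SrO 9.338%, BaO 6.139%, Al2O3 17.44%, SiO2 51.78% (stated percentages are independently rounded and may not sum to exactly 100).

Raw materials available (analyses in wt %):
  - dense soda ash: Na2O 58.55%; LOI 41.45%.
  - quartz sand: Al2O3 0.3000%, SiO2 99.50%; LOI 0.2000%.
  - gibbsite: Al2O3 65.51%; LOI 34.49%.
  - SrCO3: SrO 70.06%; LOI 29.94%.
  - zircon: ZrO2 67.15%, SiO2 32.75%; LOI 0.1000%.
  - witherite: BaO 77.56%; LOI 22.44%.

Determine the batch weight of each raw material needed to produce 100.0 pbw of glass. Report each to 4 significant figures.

The working math runs at full precision at all times; values along the way are displayed rounded to four significant figures — every reported result receives exactly one rounding — the derived quantities, which include glass mass, the totals, ignition loss, the yield, six oxide percentages, are re-derived in full float precision, as they appear in the question or the answer, from the weighed amounts for 100.0 pbw of glass.
Per-oxide target masses for 100.0 pbw glass:
  Na2O: 6.024% × 100.0 = 6.024 pbw
  ZrO2: 9.286% × 100.0 = 9.286 pbw
  SrO: 9.338% × 100.0 = 9.338 pbw
  BaO: 6.139% × 100.0 = 6.139 pbw
  Al2O3: 17.44% × 100.0 = 17.44 pbw
  SiO2: 51.78% × 100.0 = 51.78 pbw
Per-oxide balance check given the weights on record, against the basis in use (summed amounts equal target values once rounding is allowed for):
  Na2O: 10.29·0.5855 = 6.025 pbw (target 6.024 pbw)
  ZrO2: 13.83·0.6715 = 9.287 pbw (target 9.286 pbw)
  SrO: 13.33·0.7006 = 9.339 pbw (target 9.338 pbw)
  BaO: 7.915·0.7756 = 6.139 pbw (target 6.139 pbw)
  Al2O3: 47.49·0.003000 + 26.40·0.6551 = 17.44 pbw (target 17.44 pbw)
  SiO2: 47.49·0.9950 + 13.83·0.3275 = 51.78 pbw (target 51.78 pbw)
Glass-mass closure: total batch − LOI = 100.0 pbw (oxide target masses add up to 100.0 pbw; with the basis standing at 100.0 pbw — gaps are rounding artifacts).
Total batch = Σ batch = 119.3 pbw; the LOI term Σ batch·LOI equals 19.25 pbw; yield: glass divided by total = 83.86%.

Batch per 100.0 pbw glass:
  dense soda ash: 10.29 pbw
  quartz sand: 47.49 pbw
  gibbsite: 26.40 pbw
  SrCO3: 13.33 pbw
  zircon: 13.83 pbw
  witherite: 7.915 pbw
Total batch = 119.3 pbw; LOI loss = 19.25 pbw; yield = 83.86%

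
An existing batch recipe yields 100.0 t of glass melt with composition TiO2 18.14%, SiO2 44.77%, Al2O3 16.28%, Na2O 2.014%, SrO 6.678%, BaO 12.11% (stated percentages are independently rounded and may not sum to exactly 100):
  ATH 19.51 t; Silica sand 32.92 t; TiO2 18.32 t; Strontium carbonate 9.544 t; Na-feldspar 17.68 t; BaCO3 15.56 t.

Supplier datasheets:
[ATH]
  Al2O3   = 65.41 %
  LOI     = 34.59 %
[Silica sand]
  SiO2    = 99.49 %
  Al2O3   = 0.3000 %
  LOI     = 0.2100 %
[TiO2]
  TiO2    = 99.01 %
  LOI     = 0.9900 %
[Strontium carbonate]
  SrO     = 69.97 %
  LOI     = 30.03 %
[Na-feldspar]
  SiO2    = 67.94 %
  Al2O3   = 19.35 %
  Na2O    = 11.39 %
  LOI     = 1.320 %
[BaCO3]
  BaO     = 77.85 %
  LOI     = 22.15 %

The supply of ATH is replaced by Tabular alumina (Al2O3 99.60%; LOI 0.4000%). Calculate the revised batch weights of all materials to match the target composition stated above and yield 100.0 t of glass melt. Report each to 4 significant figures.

The intermediate values are printed rounded off to 4 significant digits across the worked steps. All internal work holds full float precision all the way through — every reported result is rounded only once — all derived quantities are recomputed at full float precision (the six compositions, the yield, the totals, glass mass, LOI) from the weighed amounts for 100.0 t of glass, as quoted within the problem or answer text.
Target oxide masses per 100.0 t glass melt:
  TiO2: 18.14% × 100.0 = 18.14 t
  SiO2: 44.77% × 100.0 = 44.77 t
  Al2O3: 16.28% × 100.0 = 16.28 t
  Na2O: 2.014% × 100.0 = 2.014 t
  SrO: 6.678% × 100.0 = 6.678 t
  BaO: 12.11% × 100.0 = 12.11 t
Verifying the oxide balance from the weights as reported, versus the basis set out (sums match the target masses net of answer rounding effects):
  TiO2: 18.32·0.9901 = 18.14 t (target 18.14 t)
  SiO2: 32.92·0.9949 + 17.68·0.6794 = 44.76 t (target 44.77 t)
  Al2O3: 12.81·0.9960 + 32.92·0.003000 + 17.68·0.1935 = 16.28 t (target 16.28 t)
  Na2O: 17.68·0.1139 = 2.014 t (target 2.014 t)
  SrO: 9.544·0.6997 = 6.678 t (target 6.678 t)
  BaO: 15.56·0.7785 = 12.11 t (target 12.11 t)
Mass balance on the glass: batch total minus LOI = 99.99 t (targets for the oxides total 99.99 t; against the stated basis, 100.0 t — a pure rounding effect).
Batch total: Σ batch = 106.8 t; loss to ignition Σ batch·LOI = 6.848 t; as yield: glass ÷ batch → 93.59%.

Revised batch per 100.0 t glass melt:
  Tabular alumina: 12.81 t
  Silica sand: 32.92 t
  TiO2: 18.32 t
  Strontium carbonate: 9.544 t
  Na-feldspar: 17.68 t
  BaCO3: 15.56 t
Total batch = 106.8 t; LOI loss = 6.848 t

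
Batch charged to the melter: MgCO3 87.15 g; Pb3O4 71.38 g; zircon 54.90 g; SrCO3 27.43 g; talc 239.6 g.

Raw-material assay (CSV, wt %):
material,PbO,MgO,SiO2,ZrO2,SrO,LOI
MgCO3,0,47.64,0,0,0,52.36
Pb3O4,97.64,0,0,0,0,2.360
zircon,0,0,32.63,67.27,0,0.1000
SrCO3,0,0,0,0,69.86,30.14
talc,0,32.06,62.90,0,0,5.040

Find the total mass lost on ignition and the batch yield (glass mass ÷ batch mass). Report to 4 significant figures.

LOI loss = 67.71 g; glass = 412.7 g; yield = 85.91%

The intermediate values are displayed (rounded to four significant figures) when written out — each numeric step maintains full float precision throughout. Exactly one rounding is applied to every reported figure. Derived quantities (the yield, LOI, totals, net glass mass, five oxide percentages) are recomputed at full float precision using the weight values for 412.7 g of glass precisely as stated by the question or the answer.
LOI of each material in turn:
  MgCO3: 87.15 × 0.5236 = 45.63 g
  Pb3O4: 71.38 × 0.02360 = 1.685 g
  zircon: 54.90 × 0.001000 = 0.05490 g
  SrCO3: 27.43 × 0.3014 = 8.267 g
  talc: 239.6 × 0.05040 = 12.08 g
Total LOI = 67.71 g
Glass = batch − LOI = 480.5 − 67.71 = 412.7 g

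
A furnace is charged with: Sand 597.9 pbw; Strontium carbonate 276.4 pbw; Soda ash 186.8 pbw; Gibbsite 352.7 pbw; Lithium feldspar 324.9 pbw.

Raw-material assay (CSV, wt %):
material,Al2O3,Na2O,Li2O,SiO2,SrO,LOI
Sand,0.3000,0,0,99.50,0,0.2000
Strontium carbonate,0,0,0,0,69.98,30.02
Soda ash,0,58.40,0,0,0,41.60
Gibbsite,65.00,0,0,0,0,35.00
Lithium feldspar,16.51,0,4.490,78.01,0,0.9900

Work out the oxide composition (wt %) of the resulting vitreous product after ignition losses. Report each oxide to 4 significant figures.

Glass mass = 1450 pbw (batch 1739 − LOI 288.5).
Composition: Al2O3 19.63%, Na2O 7.523%, Li2O 1.006%, SiO2 58.50%, SrO 13.34%

All internal work maintains full float precision throughout — mid-chain values appear, with 4-significant-digit rounding, alongside each step. Every reported number undergoes a single rounding — the derived quantities are rebuilt from the batch weights at 1450 pbw of glass at full float precision (totals, glass mass, the five compositions, LOI, yield) precisely as stated by question or answer.
Per-oxide mass from batch:
  Al2O3: 597.9·0.003000 + 352.7·0.6500 + 324.9·0.1651 = 284.7 pbw
  Na2O: 186.8·0.5840 = 109.1 pbw
  Li2O: 324.9·0.04490 = 14.59 pbw
  SiO2: 597.9·0.9950 + 324.9·0.7801 = 848.4 pbw
  SrO: 276.4·0.6998 = 193.4 pbw
LOI: 597.9·0.002000 + 276.4·0.3002 + 186.8·0.4160 + 352.7·0.3500 + 324.9·0.009900 = 288.5 pbw
The glass mass, total less LOI, = 1739 − 288.5 = 1450 pbw (equal to the oxide-mass sum)
each wt % is 100 × oxide ÷ glass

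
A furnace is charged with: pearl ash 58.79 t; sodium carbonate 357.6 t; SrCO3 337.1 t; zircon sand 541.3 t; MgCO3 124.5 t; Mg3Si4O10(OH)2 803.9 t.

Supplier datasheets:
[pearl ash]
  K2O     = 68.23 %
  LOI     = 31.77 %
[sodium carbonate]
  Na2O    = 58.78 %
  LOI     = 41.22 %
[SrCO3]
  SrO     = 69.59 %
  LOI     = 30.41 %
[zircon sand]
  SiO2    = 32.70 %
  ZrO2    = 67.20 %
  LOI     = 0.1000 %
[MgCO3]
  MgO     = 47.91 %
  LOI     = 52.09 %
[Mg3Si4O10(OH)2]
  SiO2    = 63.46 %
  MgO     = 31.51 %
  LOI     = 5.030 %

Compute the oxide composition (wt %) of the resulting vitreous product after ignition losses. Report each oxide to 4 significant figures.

Each numeric step holds exact precision all the way through — in-progress results are shown, rounded to 4 significant digits, alongside each step; every reported result is rounded just once. Derived quantities, including totals, glass mass, LOI, the yield, six oxide percentages, are re-derived starting from the weights at 1849 t of glass at exact precision, as given in the problem or answer text.
Mass of each oxide from the mix:
  SiO2: 541.3·0.3270 + 803.9·0.6346 = 687.2 t
  ZrO2: 541.3·0.6720 = 363.8 t
  Na2O: 357.6·0.5878 = 210.2 t
  SrO: 337.1·0.6959 = 234.6 t
  K2O: 58.79·0.6823 = 40.11 t
  MgO: 124.5·0.4791 + 803.9·0.3151 = 313.0 t
LOI: 58.79·0.3177 + 357.6·0.4122 + 337.1·0.3041 + 541.3·0.001000 + 124.5·0.5209 + 803.9·0.05030 = 374.4 t
batch − LOI leaves glass = 2223 − 374.4 = 1849 t (consistent with Σ oxide mass)
each wt % is 100 × oxide ÷ glass

Glass mass = 1849 t (batch 2223 − LOI 374.4).
Composition: SiO2 37.17%, ZrO2 19.68%, Na2O 11.37%, SrO 12.69%, K2O 2.170%, MgO 16.93%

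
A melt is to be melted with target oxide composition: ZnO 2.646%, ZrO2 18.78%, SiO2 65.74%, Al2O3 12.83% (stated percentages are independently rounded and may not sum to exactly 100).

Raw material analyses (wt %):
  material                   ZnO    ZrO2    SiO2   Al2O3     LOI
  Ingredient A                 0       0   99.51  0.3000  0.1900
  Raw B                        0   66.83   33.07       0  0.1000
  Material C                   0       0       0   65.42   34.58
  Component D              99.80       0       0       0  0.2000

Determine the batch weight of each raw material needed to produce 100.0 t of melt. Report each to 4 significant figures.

Batch per 100.0 t melt:
  Ingredient A: 56.72 t
  Raw B: 28.10 t
  Material C: 19.35 t
  Component D: 2.651 t
Total batch = 106.8 t; LOI loss = 6.832 t; yield = 93.60%

The working math keeps full float precision at each step; mid-chain values are printed, with 4-significant-figure rounding, on the page. A single rounding completes each reported figure — the derived quantities are computed in full precision (the four compositions, net glass mass, yield, the totals, ignition loss) using the weight values per 100.0 t of glass as set out in the problem or answer text.
Oxide mass targets, per 100.0 t melt:
  ZnO: 2.646% × 100.0 = 2.646 t
  ZrO2: 18.78% × 100.0 = 18.78 t
  SiO2: 65.74% × 100.0 = 65.74 t
  Al2O3: 12.83% × 100.0 = 12.83 t
Per-oxide balance check on the weights just shown, for the quoted basis mass (summed amounts equal target values once rounding is allowed for):
  ZnO: 2.651·0.9980 = 2.646 t (target 2.646 t)
  ZrO2: 28.10·0.6683 = 18.78 t (target 18.78 t)
  SiO2: 56.72·0.9951 + 28.10·0.3307 = 65.73 t (target 65.74 t)
  Al2O3: 56.72·0.003000 + 19.35·0.6542 = 12.83 t (target 12.83 t)
Glass-mass closure: net batch after ignition = 99.99 t (the targets, summed, come to 100.0 t; versus the stated basis of 100.0 t — differing by rounding only).
Adding the batch up: Σ batch = 106.8 t; LOI loss = Σ batch·LOI = 6.832 t; the yield ratio, glass ÷ batch: 93.60%.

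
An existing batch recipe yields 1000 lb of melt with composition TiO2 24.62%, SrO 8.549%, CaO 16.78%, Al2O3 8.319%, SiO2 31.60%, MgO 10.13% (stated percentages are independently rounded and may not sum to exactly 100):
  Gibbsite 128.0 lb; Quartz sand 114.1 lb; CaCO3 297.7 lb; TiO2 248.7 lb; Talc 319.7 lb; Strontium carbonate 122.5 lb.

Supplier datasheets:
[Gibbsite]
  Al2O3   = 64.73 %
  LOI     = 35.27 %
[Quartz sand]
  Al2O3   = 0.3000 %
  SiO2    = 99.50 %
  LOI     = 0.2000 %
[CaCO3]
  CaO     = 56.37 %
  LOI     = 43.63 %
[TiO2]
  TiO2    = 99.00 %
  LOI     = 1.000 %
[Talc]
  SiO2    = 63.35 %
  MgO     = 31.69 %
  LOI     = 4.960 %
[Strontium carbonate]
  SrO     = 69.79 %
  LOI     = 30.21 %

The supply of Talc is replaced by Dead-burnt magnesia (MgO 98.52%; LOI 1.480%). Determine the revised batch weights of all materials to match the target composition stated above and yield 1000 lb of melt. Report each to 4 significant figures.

Revised batch per 1000 lb melt:
  Gibbsite: 127.0 lb
  Quartz sand: 317.6 lb
  CaCO3: 297.7 lb
  TiO2: 248.7 lb
  Dead-burnt magnesia: 102.8 lb
  Strontium carbonate: 122.5 lb
Total batch = 1216 lb; LOI loss = 216.3 lb

Each numeric step maintains exact precision from start to finish. Intermediates appear (rounded to 4 significant digits) alongside each step; a single rounding yields every reported result; derived quantities, which include glass mass, yield, ignition loss, the totals, the six compositions, are re-derived in exact precision, exactly as shown in the problem or the answer, from the weighed amounts per 1000 lb of glass.
Target masses of each oxide per 1000 lb melt:
  TiO2: 24.62% × 1000 = 246.2 lb
  SrO: 8.549% × 1000 = 85.49 lb
  CaO: 16.78% × 1000 = 167.8 lb
  Al2O3: 8.319% × 1000 = 83.19 lb
  SiO2: 31.60% × 1000 = 316.0 lb
  MgO: 10.13% × 1000 = 101.3 lb
Mass-balance tally per oxide applying the batch weights above, against the basis in use (every target is met by its sum once rounding is allowed for):
  TiO2: 248.7·0.9900 = 246.2 lb (target 246.2 lb)
  SrO: 122.5·0.6979 = 85.49 lb (target 85.49 lb)
  CaO: 297.7·0.5637 = 167.8 lb (target 167.8 lb)
  Al2O3: 127.0·0.6473 + 317.6·0.003000 = 83.16 lb (target 83.19 lb)
  SiO2: 317.6·0.9950 = 316.0 lb (target 316.0 lb)
  MgO: 102.8·0.9852 = 101.3 lb (target 101.3 lb)
Consistency of the glass mass: total batch − LOI = 1000 lb (oxide target masses add up to 1000 lb; versus the stated basis of 1000 lb — gaps are rounding artifacts).
Summing the batch: Σ batch = 1216 lb; the LOI term Σ batch·LOI equals 216.3 lb; as yield: glass ÷ batch → 82.21%.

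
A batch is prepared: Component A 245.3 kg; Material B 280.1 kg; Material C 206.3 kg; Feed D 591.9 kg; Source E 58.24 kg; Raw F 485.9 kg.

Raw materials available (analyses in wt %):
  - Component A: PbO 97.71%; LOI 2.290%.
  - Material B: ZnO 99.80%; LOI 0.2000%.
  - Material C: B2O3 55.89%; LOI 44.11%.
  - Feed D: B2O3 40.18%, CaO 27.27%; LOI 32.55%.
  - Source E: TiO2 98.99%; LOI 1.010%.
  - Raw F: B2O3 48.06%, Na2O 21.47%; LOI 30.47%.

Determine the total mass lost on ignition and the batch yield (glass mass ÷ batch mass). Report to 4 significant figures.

LOI loss = 438.5 kg; glass = 1429 kg; yield = 76.52%

Values along the way are printed rounded off to 4 significant figures on the page; the whole derivation runs at exact precision in every operation. Exactly one rounding is applied to every reported number. Derived quantities, which include the yield, ignition loss, glass mass, the totals, six oxide percentages, are re-derived at full float precision, as they appear in question or answer, starting from the weights on 1429 kg of glass.
Each material's LOI contribution:
  Component A: 245.3 × 0.02290 = 5.617 kg
  Material B: 280.1 × 0.002000 = 0.5602 kg
  Material C: 206.3 × 0.4411 = 91.00 kg
  Feed D: 591.9 × 0.3255 = 192.7 kg
  Source E: 58.24 × 0.01010 = 0.5882 kg
  Raw F: 485.9 × 0.3047 = 148.1 kg
Total LOI = 438.5 kg
Glass = batch − LOI = 1868 − 438.5 = 1429 kg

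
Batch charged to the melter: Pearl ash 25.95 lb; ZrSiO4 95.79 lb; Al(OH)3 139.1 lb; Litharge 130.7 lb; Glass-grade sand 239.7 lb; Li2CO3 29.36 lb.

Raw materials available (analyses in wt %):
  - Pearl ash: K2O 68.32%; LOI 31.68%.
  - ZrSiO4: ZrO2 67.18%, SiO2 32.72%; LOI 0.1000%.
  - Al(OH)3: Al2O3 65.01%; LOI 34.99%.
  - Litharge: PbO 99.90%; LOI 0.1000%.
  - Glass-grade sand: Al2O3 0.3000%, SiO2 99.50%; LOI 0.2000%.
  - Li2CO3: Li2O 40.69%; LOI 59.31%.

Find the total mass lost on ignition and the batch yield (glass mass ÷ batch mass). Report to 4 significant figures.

LOI loss = 75.01 lb; glass = 585.6 lb; yield = 88.64%

Values along the way are displayed rounded off to 4 significant figures within the worked lines — the whole derivation holds full float precision all the way through; each reported number undergoes a single rounding — the derived quantities (LOI, six oxide percentages, totals, yield, glass mass) are recomputed at exact precision using the weight values per 585.6 lb of glass, precisely as stated by problem or answer.
Ignition loss by material:
  Pearl ash: 25.95 × 0.3168 = 8.221 lb
  ZrSiO4: 95.79 × 0.001000 = 0.09579 lb
  Al(OH)3: 139.1 × 0.3499 = 48.67 lb
  Litharge: 130.7 × 0.001000 = 0.1307 lb
  Glass-grade sand: 239.7 × 0.002000 = 0.4794 lb
  Li2CO3: 29.36 × 0.5931 = 17.41 lb
Total LOI = 75.01 lb
Glass = batch − LOI = 660.6 − 75.01 = 585.6 lb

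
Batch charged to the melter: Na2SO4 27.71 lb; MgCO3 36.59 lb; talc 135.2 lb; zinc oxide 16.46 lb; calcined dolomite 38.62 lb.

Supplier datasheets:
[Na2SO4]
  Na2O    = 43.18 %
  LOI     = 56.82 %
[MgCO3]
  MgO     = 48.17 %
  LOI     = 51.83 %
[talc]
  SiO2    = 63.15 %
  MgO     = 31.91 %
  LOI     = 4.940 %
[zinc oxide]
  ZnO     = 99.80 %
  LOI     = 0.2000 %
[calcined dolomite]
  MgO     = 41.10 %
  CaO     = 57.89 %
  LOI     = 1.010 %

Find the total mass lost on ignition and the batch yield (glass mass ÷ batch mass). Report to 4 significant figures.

LOI loss = 41.81 lb; glass = 212.8 lb; yield = 83.58%

Every computation carries full float precision from first step to last — mid-chain values appear (rounded to 4 significant digits) across the worked steps. Every reported value receives exactly one rounding — all derived quantities are carried from the weighed amounts at 212.8 lb of glass at exact precision (five oxide percentages, LOI, the yield, the totals, net glass mass) as given in problem or answer.
LOI of each material in turn:
  Na2SO4: 27.71 × 0.5682 = 15.74 lb
  MgCO3: 36.59 × 0.5183 = 18.96 lb
  talc: 135.2 × 0.04940 = 6.679 lb
  zinc oxide: 16.46 × 0.002000 = 0.03292 lb
  calcined dolomite: 38.62 × 0.01010 = 0.3901 lb
Total LOI = 41.81 lb
Glass = batch − LOI = 254.6 − 41.81 = 212.8 lb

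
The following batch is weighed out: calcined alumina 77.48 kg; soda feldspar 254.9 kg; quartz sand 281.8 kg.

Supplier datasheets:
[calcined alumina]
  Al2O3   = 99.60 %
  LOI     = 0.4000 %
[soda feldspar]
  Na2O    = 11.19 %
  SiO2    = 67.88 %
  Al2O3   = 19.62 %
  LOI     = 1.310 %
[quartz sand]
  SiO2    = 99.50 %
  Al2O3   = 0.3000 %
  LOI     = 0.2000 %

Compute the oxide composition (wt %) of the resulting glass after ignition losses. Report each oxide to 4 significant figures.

Working values are printed rounded to 4 significant digits as written — each numeric step keeps full precision at all times. A single rounding produces every reported value; all derived quantities (totals, LOI, net glass mass, the yield, the three compositions) are computed starting from the weights at 610.0 kg of glass in exact precision as quoted within the problem or answer text.
Per-oxide mass from batch:
  Na2O: 254.9·0.1119 = 28.52 kg
  SiO2: 254.9·0.6788 + 281.8·0.9950 = 453.4 kg
  Al2O3: 77.48·0.9960 + 254.9·0.1962 + 281.8·0.003000 = 128.0 kg
LOI: 77.48·0.004000 + 254.9·0.01310 + 281.8·0.002000 = 4.213 kg
Net of LOI, the glass mass = 614.2 − 4.213 = 610.0 kg (consistent with Σ oxide mass)
each wt % is 100 × oxide ÷ glass

Glass mass = 610.0 kg (batch 614.2 − LOI 4.213).
Composition: Na2O 4.676%, SiO2 74.33%, Al2O3 20.99%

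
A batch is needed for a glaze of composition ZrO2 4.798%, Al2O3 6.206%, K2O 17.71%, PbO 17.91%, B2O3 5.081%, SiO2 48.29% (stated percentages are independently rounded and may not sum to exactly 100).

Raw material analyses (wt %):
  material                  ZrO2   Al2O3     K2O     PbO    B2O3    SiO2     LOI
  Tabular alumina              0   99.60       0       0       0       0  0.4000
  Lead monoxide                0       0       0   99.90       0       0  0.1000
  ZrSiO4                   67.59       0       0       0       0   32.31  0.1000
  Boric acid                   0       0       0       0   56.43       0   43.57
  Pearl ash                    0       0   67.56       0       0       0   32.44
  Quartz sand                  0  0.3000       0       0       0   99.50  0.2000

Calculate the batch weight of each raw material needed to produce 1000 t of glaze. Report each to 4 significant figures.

All arithmetic maintains exact precision from first step to last; working values appear, rounded to four significant digits, in the printout — exactly one rounding goes into each reported result; the derived quantities (the totals, glass mass, six oxide percentages, yield, ignition loss) are recomputed from the weighed amounts per 1000 t of glass at full float precision, as quoted within the problem or answer text.
The oxide mass targets at 1000 t glaze:
  ZrO2: 4.798% × 1000 = 47.98 t
  Al2O3: 6.206% × 1000 = 62.06 t
  K2O: 17.71% × 1000 = 177.1 t
  PbO: 17.91% × 1000 = 179.1 t
  B2O3: 5.081% × 1000 = 50.81 t
  SiO2: 48.29% × 1000 = 482.9 t
Verifying the oxide balance from the weights as reported, for the quoted basis mass (each sum matches its target mass up to rounding of the answer):
  ZrO2: 70.99·0.6759 = 47.98 t (target 47.98 t)
  Al2O3: 60.92·0.9960 + 462.3·0.003000 = 62.06 t (target 62.06 t)
  K2O: 262.1·0.6756 = 177.1 t (target 177.1 t)
  PbO: 179.3·0.9990 = 179.1 t (target 179.1 t)
  B2O3: 90.04·0.5643 = 50.81 t (target 50.81 t)
  SiO2: 70.99·0.3231 + 462.3·0.9950 = 482.9 t (target 482.9 t)
Glass-mass bookkeeping: net batch after ignition = 1000 t (oxide target masses add up to 1000 t; stated basis 1000 t — a pure rounding effect).
Whole-batch sum: Σ batch = 1126 t; Σ batch·LOI gives LOI loss = 125.7 t; glass ÷ batch gives a yield of 88.84%.

Batch per 1000 t glaze:
  Tabular alumina: 60.92 t
  Lead monoxide: 179.3 t
  ZrSiO4: 70.99 t
  Boric acid: 90.04 t
  Pearl ash: 262.1 t
  Quartz sand: 462.3 t
Total batch = 1126 t; LOI loss = 125.7 t; yield = 88.84%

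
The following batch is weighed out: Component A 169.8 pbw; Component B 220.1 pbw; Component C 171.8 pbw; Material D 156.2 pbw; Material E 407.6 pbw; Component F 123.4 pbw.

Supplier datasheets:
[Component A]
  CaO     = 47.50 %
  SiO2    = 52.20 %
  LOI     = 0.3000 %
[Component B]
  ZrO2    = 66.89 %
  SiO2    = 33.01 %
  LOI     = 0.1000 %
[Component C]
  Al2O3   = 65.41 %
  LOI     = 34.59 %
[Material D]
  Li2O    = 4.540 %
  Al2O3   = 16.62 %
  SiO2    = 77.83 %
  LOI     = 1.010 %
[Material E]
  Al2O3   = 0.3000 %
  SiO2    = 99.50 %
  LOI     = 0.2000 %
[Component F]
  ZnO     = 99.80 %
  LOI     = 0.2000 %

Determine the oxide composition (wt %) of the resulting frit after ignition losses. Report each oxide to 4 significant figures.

Working values are shown rounded to 4 significant figures when written out. Exact precision is held from first step to last. A single rounding yields each reported value — derived quantities are computed at full float precision (totals, net glass mass, yield, LOI, the six compositions) using the weight values at 1186 pbw of glass as quoted within either problem or answer.
Oxide masses out of the charge:
  CaO: 169.8·0.4750 = 80.66 pbw
  Li2O: 156.2·0.04540 = 7.091 pbw
  ZnO: 123.4·0.9980 = 123.2 pbw
  Al2O3: 171.8·0.6541 + 156.2·0.1662 + 407.6·0.003000 = 139.6 pbw
  ZrO2: 220.1·0.6689 = 147.2 pbw
  SiO2: 169.8·0.5220 + 220.1·0.3301 + 156.2·0.7783 + 407.6·0.9950 = 688.4 pbw
LOI: 169.8·0.003000 + 220.1·0.001000 + 171.8·0.3459 + 156.2·0.01010 + 407.6·0.002000 + 123.4·0.002000 = 62.79 pbw
batch − LOI leaves glass = 1249 − 62.79 = 1186 pbw (matching Σ of the oxides)
wt %: oxide over glass, times 100

Glass mass = 1186 pbw (batch 1249 − LOI 62.79).
Composition: CaO 6.800%, Li2O 0.5979%, ZnO 10.38%, Al2O3 11.77%, ZrO2 12.41%, SiO2 58.04%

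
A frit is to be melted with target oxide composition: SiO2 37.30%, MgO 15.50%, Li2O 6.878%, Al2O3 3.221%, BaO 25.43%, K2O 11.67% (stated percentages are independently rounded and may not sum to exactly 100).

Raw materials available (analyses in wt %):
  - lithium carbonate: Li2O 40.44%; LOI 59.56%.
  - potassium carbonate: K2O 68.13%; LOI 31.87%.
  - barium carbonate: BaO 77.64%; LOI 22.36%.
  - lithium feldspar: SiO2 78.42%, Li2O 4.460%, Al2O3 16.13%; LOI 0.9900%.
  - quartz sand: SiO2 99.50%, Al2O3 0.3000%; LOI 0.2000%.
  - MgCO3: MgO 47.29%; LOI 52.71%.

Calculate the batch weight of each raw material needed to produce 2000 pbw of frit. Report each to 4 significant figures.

Batch per 2000 pbw frit:
  lithium carbonate: 297.0 pbw
  potassium carbonate: 342.6 pbw
  barium carbonate: 655.1 pbw
  lithium feldspar: 391.2 pbw
  quartz sand: 441.5 pbw
  MgCO3: 655.5 pbw
Total batch = 2783 pbw; LOI loss = 782.8 pbw; yield = 71.87%

All arithmetic runs at full precision all the way through. The intermediate values are shown, rounded to 4 significant figures, at each printed step. Exactly one rounding goes into each reported number — derived quantities are computed in full float precision (LOI, totals, glass mass, the yield, the six compositions) starting from the weights for 2000 pbw of glass, exactly as shown in the problem or answer text.
Oxide-by-oxide targets in 2000 pbw frit:
  SiO2: 37.30% × 2000 = 746.0 pbw
  MgO: 15.50% × 2000 = 310.0 pbw
  Li2O: 6.878% × 2000 = 137.6 pbw
  Al2O3: 3.221% × 2000 = 64.42 pbw
  BaO: 25.43% × 2000 = 508.6 pbw
  K2O: 11.67% × 2000 = 233.4 pbw
Per-oxide balance check working from each reported weight, relative to the basis at hand (oxide sums agree with the targets net of answer rounding effects):
  SiO2: 391.2·0.7842 + 441.5·0.9950 = 746.1 pbw (target 746.0 pbw)
  MgO: 655.5·0.4729 = 310.0 pbw (target 310.0 pbw)
  Li2O: 297.0·0.4044 + 391.2·0.04460 = 137.6 pbw (target 137.6 pbw)
  Al2O3: 391.2·0.1613 + 441.5·0.003000 = 64.43 pbw (target 64.42 pbw)
  BaO: 655.1·0.7764 = 508.6 pbw (target 508.6 pbw)
  K2O: 342.6·0.6813 = 233.4 pbw (target 233.4 pbw)
Glass-mass closure: the batch minus its LOI: 2000 pbw (the targets, summed, come to 2000 pbw; against the stated basis, 2000 pbw — a pure rounding effect).
Batch grand total — Σ batch = 2783 pbw; LOI removed, Σ of batch·LOI: 782.8 pbw; glass ÷ batch gives a yield of 71.87%.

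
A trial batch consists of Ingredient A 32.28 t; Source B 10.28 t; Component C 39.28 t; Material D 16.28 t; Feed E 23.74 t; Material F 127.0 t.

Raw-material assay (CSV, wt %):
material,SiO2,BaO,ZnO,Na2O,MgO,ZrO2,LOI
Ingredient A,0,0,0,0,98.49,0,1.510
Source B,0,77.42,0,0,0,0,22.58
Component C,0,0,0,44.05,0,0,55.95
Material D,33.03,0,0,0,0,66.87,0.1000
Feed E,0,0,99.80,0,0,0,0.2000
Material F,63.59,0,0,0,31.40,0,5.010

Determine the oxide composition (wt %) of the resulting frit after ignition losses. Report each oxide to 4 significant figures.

The whole derivation keeps exact precision at each step — working values are shown, rounded to 4 significant digits, when written out; a single rounding finalizes each reported result; derived quantities are carried using the weight values per 217.6 t of glass at full float precision (six oxide percentages, the yield, totals, ignition loss, net glass mass), as set out in either problem or answer.
Delivered oxide masses:
  SiO2: 16.28·0.3303 + 127.0·0.6359 = 86.14 t
  BaO: 10.28·0.7742 = 7.959 t
  ZnO: 23.74·0.9980 = 23.69 t
  Na2O: 39.28·0.4405 = 17.30 t
  MgO: 32.28·0.9849 + 127.0·0.3140 = 71.67 t
  ZrO2: 16.28·0.6687 = 10.89 t
LOI: 32.28·0.01510 + 10.28·0.2258 + 39.28·0.5595 + 16.28·0.001000 + 23.74·0.002000 + 127.0·0.05010 = 31.21 t
batch − LOI leaves glass = 248.9 − 31.21 = 217.6 t (= Σ oxide masses)
each oxide over glass, ×100, is wt %

Glass mass = 217.6 t (batch 248.9 − LOI 31.21).
Composition: SiO2 39.58%, BaO 3.657%, ZnO 10.89%, Na2O 7.950%, MgO 32.93%, ZrO2 5.002%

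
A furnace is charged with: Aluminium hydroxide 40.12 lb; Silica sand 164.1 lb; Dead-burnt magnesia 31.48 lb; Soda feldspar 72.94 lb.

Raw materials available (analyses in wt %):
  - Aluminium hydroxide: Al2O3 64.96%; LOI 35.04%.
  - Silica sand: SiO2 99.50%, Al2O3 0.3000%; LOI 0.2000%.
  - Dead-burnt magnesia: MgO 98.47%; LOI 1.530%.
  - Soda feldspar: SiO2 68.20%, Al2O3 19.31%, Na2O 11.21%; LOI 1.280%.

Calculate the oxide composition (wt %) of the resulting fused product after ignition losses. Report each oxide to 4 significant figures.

The intermediate values appear, with 4-significant-figure rounding, when written out. Every computation runs at exact precision at all times. Every reported figure is rounded a single time. The derived quantities are re-derived from the batch weights on 292.8 lb of glass in full precision (the four compositions, the yield, totals, glass mass, LOI), as written in problem or answer.
Delivered oxide masses:
  SiO2: 164.1·0.9950 + 72.94·0.6820 = 213.0 lb
  Al2O3: 40.12·0.6496 + 164.1·0.003000 + 72.94·0.1931 = 40.64 lb
  MgO: 31.48·0.9847 = 31.00 lb
  Na2O: 72.94·0.1121 = 8.177 lb
LOI: 40.12·0.3504 + 164.1·0.002000 + 31.48·0.01530 + 72.94·0.01280 = 15.80 lb
Resulting glass, batch − LOI: 308.6 − 15.80 = 292.8 lb (the oxide masses sum to this)
each oxide over glass, ×100, is wt %

Glass mass = 292.8 lb (batch 308.6 − LOI 15.80).
Composition: SiO2 72.74%, Al2O3 13.88%, MgO 10.59%, Na2O 2.792%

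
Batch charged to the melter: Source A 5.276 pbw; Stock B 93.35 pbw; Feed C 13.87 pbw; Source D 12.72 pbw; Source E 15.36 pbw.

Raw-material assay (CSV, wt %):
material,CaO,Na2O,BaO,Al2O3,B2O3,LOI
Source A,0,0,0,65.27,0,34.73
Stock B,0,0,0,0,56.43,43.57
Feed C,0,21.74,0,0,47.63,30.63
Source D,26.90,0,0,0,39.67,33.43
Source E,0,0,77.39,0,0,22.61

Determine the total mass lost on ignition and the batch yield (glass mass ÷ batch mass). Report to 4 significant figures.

Values along the way are printed with 4-significant-figure rounding at each printed step — all arithmetic maintains full float precision at all times. Each reported value is rounded only once. All derived quantities, which include the totals, five oxide percentages, yield, net glass mass, LOI, are computed at full float precision, as set out in either problem or answer, from the batch weights at 86.10 pbw of glass.
LOI of each material in turn:
  Source A: 5.276 × 0.3473 = 1.832 pbw
  Stock B: 93.35 × 0.4357 = 40.67 pbw
  Feed C: 13.87 × 0.3063 = 4.248 pbw
  Source D: 12.72 × 0.3343 = 4.252 pbw
  Source E: 15.36 × 0.2261 = 3.473 pbw
Total LOI = 54.48 pbw
Glass = batch − LOI = 140.6 − 54.48 = 86.10 pbw

LOI loss = 54.48 pbw; glass = 86.10 pbw; yield = 61.25%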